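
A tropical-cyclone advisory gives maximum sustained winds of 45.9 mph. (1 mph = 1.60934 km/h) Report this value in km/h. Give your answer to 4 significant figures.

73.87 km/h

1 mph = 1.60934 km/h, so 45.9 × 1.60934 = 73.87 km/h.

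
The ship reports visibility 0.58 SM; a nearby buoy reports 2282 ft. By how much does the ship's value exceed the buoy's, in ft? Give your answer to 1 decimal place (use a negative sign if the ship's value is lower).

the ship: 0.58 SM = 3062.400 ft.
Difference: 3062.400 − 2282.000 = 780.4 ft.

780.4 ft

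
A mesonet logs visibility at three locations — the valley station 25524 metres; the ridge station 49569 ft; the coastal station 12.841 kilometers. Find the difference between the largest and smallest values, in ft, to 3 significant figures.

41600 ft

the valley station: 25524 m = 83740.16 ft.
the coastal station: 12.841 km = 42129.27 ft.
Spread: 83740.16 − 42129.27 = 41600 ft.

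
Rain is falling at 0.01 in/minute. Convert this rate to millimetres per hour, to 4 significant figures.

15.24 mm/hour

0.01 in/minute × 25.4 mm/in × 60 minute/hour = 15.24 mm/hour.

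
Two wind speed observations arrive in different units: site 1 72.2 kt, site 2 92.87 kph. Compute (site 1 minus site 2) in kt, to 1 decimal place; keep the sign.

site 2: 92.87 km/h = 50.146 kt.
Difference: 72.200 − 50.146 = 22.1 kt.

22.1 kt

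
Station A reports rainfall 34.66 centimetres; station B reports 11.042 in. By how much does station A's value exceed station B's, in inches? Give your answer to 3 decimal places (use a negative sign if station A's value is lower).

2.604 in

station A: 34.66 cm = 13.64567 in.
Difference: 13.64567 − 11.04200 = 2.604 in.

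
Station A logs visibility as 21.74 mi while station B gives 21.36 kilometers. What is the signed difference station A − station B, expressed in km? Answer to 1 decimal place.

station A: 21.74 SM = 34.987 km.
Difference: 34.987 − 21.360 = 13.6 km.

13.6 km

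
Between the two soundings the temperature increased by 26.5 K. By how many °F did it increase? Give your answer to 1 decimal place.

Converting a difference, only the 9/5 scale factor applies: Δ°F = 26.5 × 1.8 = 47.7 °F.

47.7 °F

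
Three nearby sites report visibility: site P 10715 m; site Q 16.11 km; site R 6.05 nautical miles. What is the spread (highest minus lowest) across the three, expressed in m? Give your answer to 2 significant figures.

5400 m

site Q: 16.11 km = 16110.00 m.
site R: 6.05 nmi = 11204.60 m.
Spread: 16110.00 − 10715.00 = 5400 m.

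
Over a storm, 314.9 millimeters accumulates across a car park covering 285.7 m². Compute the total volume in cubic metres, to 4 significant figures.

1 mm over 1 m² is 1 L, so volume = 314.9 × 285.7 = 89966.93 L = 89.97 m³.

89.97 cubic metres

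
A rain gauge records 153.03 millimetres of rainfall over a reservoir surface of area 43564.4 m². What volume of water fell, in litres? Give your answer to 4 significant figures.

6667000 litres

1 mm over 1 m² is 1 L, so volume = 153.03 × 43564.4 = 6666660.1 L ≈ 6667000 L.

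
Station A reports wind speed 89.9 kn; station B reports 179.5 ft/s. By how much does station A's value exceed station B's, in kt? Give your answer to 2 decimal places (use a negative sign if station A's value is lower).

station B: 179.5 ft/s = 106.3508 kt.
Difference: 89.9000 − 106.3508 = -16.45 kt.

-16.45 kt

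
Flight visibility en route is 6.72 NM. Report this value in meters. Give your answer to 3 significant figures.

12400 m

1 nmi = 1852 m, so 6.72 × 1852 = 12400 m.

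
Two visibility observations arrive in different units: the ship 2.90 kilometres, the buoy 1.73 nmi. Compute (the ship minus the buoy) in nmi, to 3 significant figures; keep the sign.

the ship: 2.90 km = 1.56587 nmi.
Difference: 1.56587 − 1.73000 = -0.164 nmi.

-0.164 nmi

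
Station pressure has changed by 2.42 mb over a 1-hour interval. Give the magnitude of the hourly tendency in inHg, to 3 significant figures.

0.0715 inHg per hour

2.42 mb / 1 h × 0.02953 inHg/mb = 0.0715 inHg/h.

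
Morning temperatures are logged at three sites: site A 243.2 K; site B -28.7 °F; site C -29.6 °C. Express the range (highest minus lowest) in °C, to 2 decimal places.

site A: 243.2 K = -29.950 °C.
site B: -28.7 °F = -33.722 °C.
Spread: (-29.600) − (-33.722) = 4.122 °C.

4.12 °C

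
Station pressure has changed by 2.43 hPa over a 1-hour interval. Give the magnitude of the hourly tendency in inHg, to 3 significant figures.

2.43 hPa / 1 h × 0.02953 inHg/hPa = 0.0718 inHg/h.

0.0718 inHg per hour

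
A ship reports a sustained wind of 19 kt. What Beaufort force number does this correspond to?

Beaufort force 5

19 kt lies in the Beaufort 5 band (fresh breeze, 17–21 kt).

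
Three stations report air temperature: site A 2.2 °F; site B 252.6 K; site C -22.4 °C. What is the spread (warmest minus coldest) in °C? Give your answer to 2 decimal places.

5.84 °C

site A: 2.2 °F = -16.556 °C.
site B: 252.6 K = -20.550 °C.
Spread: (-16.556) − (-22.400) = 5.844 °C.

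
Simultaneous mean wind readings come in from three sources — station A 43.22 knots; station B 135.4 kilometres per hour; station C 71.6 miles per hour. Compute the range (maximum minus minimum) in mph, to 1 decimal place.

station A: 43.22 kt = 49.737 mph.
station B: 135.4 km/h = 84.134 mph.
Spread: 84.134 − 49.737 = 34.4 mph.

34.4 mph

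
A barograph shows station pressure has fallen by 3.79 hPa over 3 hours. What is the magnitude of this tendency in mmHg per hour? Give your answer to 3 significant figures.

3.79 hPa / 3 h × 0.750062 mmHg/hPa = 0.948 mmHg/h.

0.948 mmHg per hour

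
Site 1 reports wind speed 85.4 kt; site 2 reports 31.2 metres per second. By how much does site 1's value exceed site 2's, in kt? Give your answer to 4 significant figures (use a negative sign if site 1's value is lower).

24.75 kt

site 2: 31.2 m/s = 60.6479 kt.
Difference: 85.4000 − 60.6479 = 24.75 kt.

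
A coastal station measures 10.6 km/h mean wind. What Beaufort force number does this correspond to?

Beaufort force 2

10.6 km/h = 2.9 m/s, which is Beaufort 2 (light breeze, 1.6–3.3 m/s).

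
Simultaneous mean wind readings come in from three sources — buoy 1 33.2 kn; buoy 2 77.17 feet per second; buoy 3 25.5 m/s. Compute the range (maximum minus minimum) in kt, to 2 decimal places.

buoy 2: 77.17 ft/s = 45.7220 kt.
buoy 3: 25.5 m/s = 49.5680 kt.
Spread: 49.5680 − 33.2000 = 16.37 kt.

16.37 kt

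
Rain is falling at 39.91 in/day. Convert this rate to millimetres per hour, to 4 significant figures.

42.24 mm/hour

39.91 in/day × 25.4 mm/in × 0.0416667 day/hour = 42.24 mm/hour.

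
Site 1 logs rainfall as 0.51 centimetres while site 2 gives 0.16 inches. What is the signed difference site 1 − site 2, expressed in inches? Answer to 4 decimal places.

site 1: 0.51 cm = 0.200787 in.
Difference: 0.200787 − 0.160000 = 0.0408 in.

0.0408 in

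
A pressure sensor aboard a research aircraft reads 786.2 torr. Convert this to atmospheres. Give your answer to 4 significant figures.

1.034 atm

1 mmHg = 0.00131579 atm, so 786.2 × 0.00131579 = 1.034 atm.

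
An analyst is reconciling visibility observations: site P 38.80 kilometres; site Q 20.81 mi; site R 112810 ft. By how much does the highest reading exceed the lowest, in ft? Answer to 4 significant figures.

17420 ft

site P: 38.80 km = 127296.59 ft.
site Q: 20.81 SM = 109876.80 ft.
Spread: 127296.59 − 109876.80 = 17420 ft.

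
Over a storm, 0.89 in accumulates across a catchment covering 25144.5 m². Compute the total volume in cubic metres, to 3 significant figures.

Depth: 0.89 in × 25.4 = 22.606 mm.
1 mm over 1 m² is 1 L, so volume = 22.606 × 25144.5 = 568416.57 L = 568 m³.

568 cubic metres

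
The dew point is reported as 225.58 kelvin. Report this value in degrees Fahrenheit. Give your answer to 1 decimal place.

First to °C: -47.57 °C.
Then to °F: -53.6 °F.

-53.6 °F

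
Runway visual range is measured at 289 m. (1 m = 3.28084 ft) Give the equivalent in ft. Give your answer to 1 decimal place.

948.2 ft

1 m = 3.28084 ft, so 289 × 3.28084 = 948.2 ft.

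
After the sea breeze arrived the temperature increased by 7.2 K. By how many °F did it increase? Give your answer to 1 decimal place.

13.0 °F

A change of 1 °C equals a change of 1.8 °F: Δ°F = 7.2 × 1.8 = 13.0 °F.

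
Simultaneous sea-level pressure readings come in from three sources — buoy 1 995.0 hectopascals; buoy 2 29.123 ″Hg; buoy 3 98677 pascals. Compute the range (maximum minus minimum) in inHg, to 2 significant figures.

buoy 1: 995.0 hPa = 29.3823 inHg.
buoy 3: 98677 Pa = 29.1393 inHg.
Spread: 29.3823 − 29.1230 = 0.26 inHg.

0.26 inHg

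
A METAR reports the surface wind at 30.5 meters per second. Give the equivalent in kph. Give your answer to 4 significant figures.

1 m/s = 3.6 km/h, so 30.5 × 3.6 = 109.8 km/h.

109.8 km/h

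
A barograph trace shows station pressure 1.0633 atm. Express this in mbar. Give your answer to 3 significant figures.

1 atm = 1013.25 mb, so 1.0633 × 1013.25 = 1080 mb.

1080 mb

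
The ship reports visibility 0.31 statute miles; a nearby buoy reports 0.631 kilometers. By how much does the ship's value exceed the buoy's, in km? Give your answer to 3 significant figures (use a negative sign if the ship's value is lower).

-0.132 km

the ship: 0.31 SM = 0.49890 km.
Difference: 0.49890 − 0.63100 = -0.132 km.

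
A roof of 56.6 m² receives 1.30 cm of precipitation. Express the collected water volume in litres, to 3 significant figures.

Depth: 1.30 cm × 10 = 13 mm.
1 mm over 1 m² is 1 L, so volume = 13 × 56.6 = 735.8 L ≈ 736 L.

736 litres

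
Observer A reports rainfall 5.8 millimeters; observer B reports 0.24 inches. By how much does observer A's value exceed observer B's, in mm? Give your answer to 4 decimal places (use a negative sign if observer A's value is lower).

observer B: 0.24 in = 6.096000 mm.
Difference: 5.800000 − 6.096000 = -0.2960 mm.

-0.2960 mm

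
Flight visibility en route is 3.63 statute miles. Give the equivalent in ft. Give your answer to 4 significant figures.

1 SM = 5280 ft, so 3.63 × 5280 = 19170 ft.

19170 ft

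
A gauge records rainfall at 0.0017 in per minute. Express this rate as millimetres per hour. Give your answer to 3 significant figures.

2.59 mm/hour

0.0017 in/minute × 25.4 mm/in × 60 minute/hour = 2.59 mm/hour.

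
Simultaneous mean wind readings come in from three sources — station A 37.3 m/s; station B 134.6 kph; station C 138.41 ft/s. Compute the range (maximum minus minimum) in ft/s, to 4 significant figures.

station A: 37.3 m/s = 122.3753 ft/s.
station B: 134.6 km/h = 122.6670 ft/s.
Spread: 138.4100 − 122.3753 = 16.03 ft/s.

16.03 ft/s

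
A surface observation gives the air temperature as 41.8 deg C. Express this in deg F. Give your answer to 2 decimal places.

107.24 °F

°F = °C × 9/5 + 32 = 41.8 × 1.8 + 32 = 107.24 °F.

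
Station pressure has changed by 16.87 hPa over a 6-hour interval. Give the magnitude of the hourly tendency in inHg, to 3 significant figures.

16.87 hPa / 6 h × 0.02953 inHg/hPa = 0.0830 inHg/h.

0.0830 inHg per hour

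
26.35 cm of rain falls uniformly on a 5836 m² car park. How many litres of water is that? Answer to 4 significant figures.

Depth: 26.35 cm × 10 = 263.5 mm.
1 mm over 1 m² is 1 L, so volume = 263.5 × 5836 = 1537786 L ≈ 1538000 L.

1538000 litres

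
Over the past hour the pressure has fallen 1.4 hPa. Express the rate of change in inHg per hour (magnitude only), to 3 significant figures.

1.4 hPa / 1 h × 0.02953 inHg/hPa = 0.0413 inHg/h.

0.0413 inHg per hour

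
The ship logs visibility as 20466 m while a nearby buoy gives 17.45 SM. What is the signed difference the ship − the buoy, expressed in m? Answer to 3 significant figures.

-7620 m

the buoy: 17.45 SM = 28083.05 m.
Difference: 20466.00 − 28083.05 = -7620 m.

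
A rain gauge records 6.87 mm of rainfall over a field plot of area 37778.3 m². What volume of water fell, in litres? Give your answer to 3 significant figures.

260000 litres

1 mm over 1 m² is 1 L, so volume = 6.87 × 37778.3 = 259536.92 L ≈ 260000 L.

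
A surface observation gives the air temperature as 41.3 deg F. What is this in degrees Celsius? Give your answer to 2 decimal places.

5.17 °C

°C = (°F − 32) × 5/9 = (41.3 − 32) / 1.8 = 5.17 °C.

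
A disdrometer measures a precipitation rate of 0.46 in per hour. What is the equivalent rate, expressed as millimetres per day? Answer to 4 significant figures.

280.4 mm/day

0.46 in/hour × 25.4 mm/in × 24 hour/day = 280.4 mm/day.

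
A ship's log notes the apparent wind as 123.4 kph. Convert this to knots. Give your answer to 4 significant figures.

66.63 kt

1 km/h = 0.539957 kt, so 123.4 × 0.539957 = 66.63 kt.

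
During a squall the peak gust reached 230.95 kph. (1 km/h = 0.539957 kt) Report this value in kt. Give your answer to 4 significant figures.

124.7 kt

1 km/h = 0.539957 kt, so 230.95 × 0.539957 = 124.7 kt.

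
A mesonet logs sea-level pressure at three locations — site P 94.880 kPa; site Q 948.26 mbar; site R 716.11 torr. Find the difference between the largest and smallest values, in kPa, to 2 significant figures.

site Q: 948.26 mb = 94.8260 kPa.
site R: 716.11 mmHg = 95.4735 kPa.
Spread: 95.4735 − 94.8260 = 0.65 kPa.

0.65 kPa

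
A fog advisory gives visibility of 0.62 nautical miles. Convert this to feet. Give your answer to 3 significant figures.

3770 ft

1 nmi = 6076.12 ft, so 0.62 × 6076.12 = 3770 ft.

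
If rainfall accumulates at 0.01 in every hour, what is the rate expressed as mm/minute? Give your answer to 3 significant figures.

0.01 in/hour × 25.4 mm/in × 0.0166667 hour/minute = 0.00423 mm/minute.

0.00423 mm/minute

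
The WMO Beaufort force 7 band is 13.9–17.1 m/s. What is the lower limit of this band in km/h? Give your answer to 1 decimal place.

50.0 km/h

13.9–17.1 m/s × 3.6 = 50.0–61.6 km/h.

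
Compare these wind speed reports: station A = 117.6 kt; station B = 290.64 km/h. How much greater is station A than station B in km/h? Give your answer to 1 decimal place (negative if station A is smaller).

-72.8 km/h

station A: 117.6 kt = 217.795 km/h.
Difference: 217.795 − 290.640 = -72.8 km/h.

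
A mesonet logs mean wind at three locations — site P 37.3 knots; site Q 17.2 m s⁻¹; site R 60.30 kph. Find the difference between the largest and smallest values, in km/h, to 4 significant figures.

8.780 km/h

site P: 37.3 kt = 69.07960 km/h.
site Q: 17.2 m/s = 61.92000 km/h.
Spread: 69.07960 − 60.30000 = 8.780 km/h.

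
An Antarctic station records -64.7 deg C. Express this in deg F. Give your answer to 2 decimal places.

-84.46 °F

°F = °C × 9/5 + 32 = -64.7 × 1.8 + 32 = -84.46 °F.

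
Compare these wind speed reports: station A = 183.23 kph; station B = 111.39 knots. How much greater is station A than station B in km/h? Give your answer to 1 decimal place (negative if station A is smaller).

station B: 111.39 kt = 206.294 km/h.
Difference: 183.230 − 206.294 = -23.1 km/h.

-23.1 km/h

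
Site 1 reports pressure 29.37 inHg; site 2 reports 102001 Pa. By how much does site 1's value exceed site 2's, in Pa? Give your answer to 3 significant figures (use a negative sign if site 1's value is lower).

-2540 Pa

site 1: 29.37 inHg = 99458.24 Pa.
Difference: 99458.24 − 102001.00 = -2540 Pa.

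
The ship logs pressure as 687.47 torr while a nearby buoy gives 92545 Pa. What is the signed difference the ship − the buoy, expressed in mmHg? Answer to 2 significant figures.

the buoy: 92545 Pa = 694.144 mmHg.
Difference: 687.470 − 694.144 = -6.7 mmHg.

-6.7 mmHg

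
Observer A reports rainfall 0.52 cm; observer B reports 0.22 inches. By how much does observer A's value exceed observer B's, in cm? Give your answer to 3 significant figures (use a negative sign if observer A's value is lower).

-0.0388 cm

observer B: 0.22 in = 0.558800 cm.
Difference: 0.520000 − 0.558800 = -0.0388 cm.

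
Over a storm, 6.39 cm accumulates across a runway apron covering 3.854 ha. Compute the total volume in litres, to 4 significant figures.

Depth: 6.39 cm × 10 = 63.9 mm.
Area: 3.854 ha = 38540 m².
1 mm over 1 m² is 1 L, so volume = 63.9 × 38540 = 2462706 L ≈ 2463000 L.

2463000 litres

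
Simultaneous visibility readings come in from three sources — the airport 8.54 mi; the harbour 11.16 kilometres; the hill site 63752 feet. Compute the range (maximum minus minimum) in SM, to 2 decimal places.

5.14 SM

the harbour: 11.16 km = 6.9345 SM.
the hill site: 63752 ft = 12.0742 SM.
Spread: 12.0742 − 6.9345 = 5.14 SM.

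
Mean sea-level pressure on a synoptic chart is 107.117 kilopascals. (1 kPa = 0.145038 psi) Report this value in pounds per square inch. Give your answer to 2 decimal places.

1 kPa = 0.145038 psi, so 107.117 × 0.145038 = 15.54 psi.

15.54 psi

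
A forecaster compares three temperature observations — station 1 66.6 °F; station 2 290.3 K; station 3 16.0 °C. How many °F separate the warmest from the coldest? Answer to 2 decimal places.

station 1: 66.6 °F = 19.222 °C.
station 2: 290.3 K = 17.150 °C.
Spread: 19.222 − 16.000 = 3.222 °C = 5.80 °F.

5.80 °F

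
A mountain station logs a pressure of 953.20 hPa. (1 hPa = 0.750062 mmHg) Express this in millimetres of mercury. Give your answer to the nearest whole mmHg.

1 hPa = 0.750062 mmHg, so 953.20 × 0.750062 = 715 mmHg.

715 mmHg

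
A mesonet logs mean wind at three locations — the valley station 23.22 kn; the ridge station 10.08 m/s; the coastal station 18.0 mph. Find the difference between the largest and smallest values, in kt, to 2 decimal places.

7.58 kt

the ridge station: 10.08 m/s = 19.5940 kt.
the coastal station: 18.0 mph = 15.6416 kt.
Spread: 23.2200 − 15.6416 = 7.58 kt.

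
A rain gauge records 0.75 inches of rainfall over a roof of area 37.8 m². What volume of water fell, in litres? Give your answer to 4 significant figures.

720.1 litres

Depth: 0.75 in × 25.4 = 19.05 mm.
1 mm over 1 m² is 1 L, so volume = 19.05 × 37.8 = 720.09 L ≈ 720.1 L.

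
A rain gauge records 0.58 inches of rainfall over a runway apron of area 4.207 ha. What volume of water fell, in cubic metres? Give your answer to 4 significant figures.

Depth: 0.58 in × 25.4 = 14.732 mm.
Area: 4.207 ha = 42070 m².
1 mm over 1 m² is 1 L, so volume = 14.732 × 42070 = 619775.24 L = 619.8 m³.

619.8 cubic metres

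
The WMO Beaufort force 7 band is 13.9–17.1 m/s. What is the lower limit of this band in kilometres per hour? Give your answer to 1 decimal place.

13.9–17.1 m/s × 3.6 = 50.0–61.6 km/h.

50.0 km/h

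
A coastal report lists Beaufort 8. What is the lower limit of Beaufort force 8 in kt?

Beaufort 8 (gale) spans 34–40 knots.

34 kt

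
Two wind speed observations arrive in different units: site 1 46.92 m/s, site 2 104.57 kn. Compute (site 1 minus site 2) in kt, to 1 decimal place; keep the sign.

site 1: 46.92 m/s = 91.205 kt.
Difference: 91.205 − 104.570 = -13.4 kt.

-13.4 kt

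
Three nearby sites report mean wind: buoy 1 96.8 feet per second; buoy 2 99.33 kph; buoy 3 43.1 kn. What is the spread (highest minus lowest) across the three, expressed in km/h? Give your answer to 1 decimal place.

26.4 km/h

buoy 1: 96.8 ft/s = 106.217 km/h.
buoy 3: 43.1 kt = 79.821 km/h.
Spread: 106.217 − 79.821 = 26.4 km/h.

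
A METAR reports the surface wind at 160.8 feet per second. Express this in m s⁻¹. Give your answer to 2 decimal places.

49.01 m/s

1 ft/s = 0.3048 m/s, so 160.8 × 0.3048 = 49.01 m/s.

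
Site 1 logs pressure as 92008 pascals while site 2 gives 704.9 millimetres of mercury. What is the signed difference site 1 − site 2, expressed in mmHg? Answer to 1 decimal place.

-14.8 mmHg

site 1: 92008 Pa = 690.117 mmHg.
Difference: 690.117 − 704.900 = -14.8 mmHg.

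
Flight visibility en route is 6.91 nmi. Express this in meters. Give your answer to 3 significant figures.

1 nmi = 1852 m, so 6.91 × 1852 = 12800 m.

12800 m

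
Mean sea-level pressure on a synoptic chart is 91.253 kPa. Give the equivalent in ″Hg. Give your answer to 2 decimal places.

1 kPa = 0.2953 inHg, so 91.253 × 0.2953 = 26.95 inHg.

26.95 inHg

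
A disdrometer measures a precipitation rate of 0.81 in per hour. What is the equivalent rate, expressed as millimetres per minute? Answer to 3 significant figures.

0.343 mm/minute

0.81 in/hour × 25.4 mm/in × 0.0166667 hour/minute = 0.343 mm/minute.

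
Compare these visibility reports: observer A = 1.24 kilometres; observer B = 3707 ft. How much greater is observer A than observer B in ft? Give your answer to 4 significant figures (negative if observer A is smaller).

observer A: 1.24 km = 4068.241 ft.
Difference: 4068.241 − 3707.000 = 361.2 ft.

361.2 ft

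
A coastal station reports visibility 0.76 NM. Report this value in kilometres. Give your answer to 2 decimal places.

1 nmi = 1.852 km, so 0.76 × 1.852 = 1.41 km.

1.41 km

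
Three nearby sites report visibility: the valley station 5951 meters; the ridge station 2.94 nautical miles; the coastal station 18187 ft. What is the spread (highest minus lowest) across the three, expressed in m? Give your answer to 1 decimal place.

506.1 m

the ridge station: 2.94 nmi = 5444.880 m.
the coastal station: 18187 ft = 5543.398 m.
Spread: 5951.000 − 5444.880 = 506.1 m.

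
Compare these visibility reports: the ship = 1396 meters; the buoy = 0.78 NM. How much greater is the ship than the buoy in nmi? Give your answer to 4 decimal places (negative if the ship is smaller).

the ship: 1396 m = 0.753780 nmi.
Difference: 0.753780 − 0.780000 = -0.0262 nmi.

-0.0262 nmi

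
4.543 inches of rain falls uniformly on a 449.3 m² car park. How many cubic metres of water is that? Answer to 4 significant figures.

Depth: 4.543 in × 25.4 = 115.3922 mm.
1 mm over 1 m² is 1 L, so volume = 115.3922 × 449.3 = 51845.715 L = 51.85 m³.

51.85 cubic metres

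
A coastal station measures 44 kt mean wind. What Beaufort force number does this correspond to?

44 kt lies in the Beaufort 9 band (strong gale, 41–47 kt).

Beaufort force 9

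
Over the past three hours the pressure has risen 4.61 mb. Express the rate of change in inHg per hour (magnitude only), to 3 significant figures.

0.0454 inHg per hour

4.61 mb / 3 h × 0.02953 inHg/mb = 0.0454 inHg/h.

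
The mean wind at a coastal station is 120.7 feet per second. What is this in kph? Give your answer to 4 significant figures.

1 ft/s = 1.09728 km/h, so 120.7 × 1.09728 = 132.4 km/h.

132.4 km/h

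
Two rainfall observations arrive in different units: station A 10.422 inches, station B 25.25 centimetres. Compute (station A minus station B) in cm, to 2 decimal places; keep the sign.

1.22 cm

station A: 10.422 in = 26.4719 cm.
Difference: 26.4719 − 25.2500 = 1.22 cm.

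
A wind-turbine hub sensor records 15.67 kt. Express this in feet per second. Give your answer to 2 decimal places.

1 kt = 1.68781 ft/s, so 15.67 × 1.68781 = 26.45 ft/s.

26.45 ft/s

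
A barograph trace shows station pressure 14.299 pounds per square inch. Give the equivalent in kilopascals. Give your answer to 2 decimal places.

98.59 kPa

1 psi = 6.89476 kPa, so 14.299 × 6.89476 = 98.59 kPa.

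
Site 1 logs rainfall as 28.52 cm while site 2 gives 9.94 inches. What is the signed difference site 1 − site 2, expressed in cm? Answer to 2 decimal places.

site 2: 9.94 in = 25.2476 cm.
Difference: 28.5200 − 25.2476 = 3.27 cm.

3.27 cm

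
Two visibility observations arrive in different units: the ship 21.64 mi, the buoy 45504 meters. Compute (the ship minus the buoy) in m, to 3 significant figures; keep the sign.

-10700 m

the ship: 21.64 SM = 34826.20 m.
Difference: 34826.20 − 45504.00 = -10700 m.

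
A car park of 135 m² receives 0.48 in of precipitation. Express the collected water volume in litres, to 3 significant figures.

1650 litres

Depth: 0.48 in × 25.4 = 12.192 mm.
1 mm over 1 m² is 1 L, so volume = 12.192 × 135 = 1645.92 L ≈ 1650 L.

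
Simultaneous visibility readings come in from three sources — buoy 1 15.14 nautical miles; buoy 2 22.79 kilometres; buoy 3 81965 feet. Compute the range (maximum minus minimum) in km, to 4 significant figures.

buoy 1: 15.14 nmi = 28.03928 km.
buoy 3: 81965 ft = 24.98293 km.
Spread: 28.03928 − 22.79000 = 5.249 km.

5.249 km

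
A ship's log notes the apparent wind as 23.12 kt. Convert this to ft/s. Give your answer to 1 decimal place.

39.0 ft/s

1 kt = 1.68781 ft/s, so 23.12 × 1.68781 = 39.0 ft/s.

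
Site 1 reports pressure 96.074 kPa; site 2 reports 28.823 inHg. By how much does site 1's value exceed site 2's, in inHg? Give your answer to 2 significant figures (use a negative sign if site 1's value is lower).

-0.45 inHg

site 1: 96.074 kPa = 28.3706 inHg.
Difference: 28.3706 − 28.8230 = -0.45 inHg.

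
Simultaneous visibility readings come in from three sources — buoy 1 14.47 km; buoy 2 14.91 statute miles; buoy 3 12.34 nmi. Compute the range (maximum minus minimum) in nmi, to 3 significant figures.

5.14 nmi

buoy 1: 14.47 km = 7.8132 nmi.
buoy 2: 14.91 SM = 12.9564 nmi.
Spread: 12.9564 − 7.8132 = 5.14 nmi.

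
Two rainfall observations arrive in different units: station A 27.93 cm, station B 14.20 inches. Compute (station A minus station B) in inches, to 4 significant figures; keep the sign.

-3.204 in

station A: 27.93 cm = 10.99606 in.
Difference: 10.99606 − 14.20000 = -3.204 in.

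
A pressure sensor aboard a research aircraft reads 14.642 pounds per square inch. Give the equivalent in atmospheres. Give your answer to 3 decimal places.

0.996 atm

1 psi = 0.068046 atm, so 14.642 × 0.068046 = 0.996 atm.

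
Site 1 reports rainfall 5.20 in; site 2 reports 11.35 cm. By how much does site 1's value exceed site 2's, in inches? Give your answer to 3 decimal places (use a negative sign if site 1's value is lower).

0.731 in

site 2: 11.35 cm = 4.468504 in.
Difference: 5.200000 − 4.468504 = 0.731 in.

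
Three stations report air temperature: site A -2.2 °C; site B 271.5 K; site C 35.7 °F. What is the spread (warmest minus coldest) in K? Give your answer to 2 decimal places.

site B: 271.5 K = -1.650 °C.
site C: 35.7 °F = 2.056 °C.
Spread: 2.056 − (-2.200) = 4.256 °C.

4.26 K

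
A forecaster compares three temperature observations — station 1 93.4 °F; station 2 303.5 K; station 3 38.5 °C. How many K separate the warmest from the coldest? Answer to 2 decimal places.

station 1: 93.4 °F = 34.111 °C.
station 2: 303.5 K = 30.350 °C.
Spread: 38.500 − 30.350 = 8.150 °C.

8.15 K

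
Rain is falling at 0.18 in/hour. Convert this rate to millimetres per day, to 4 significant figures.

0.18 in/hour × 25.4 mm/in × 24 hour/day = 109.7 mm/day.

109.7 mm/day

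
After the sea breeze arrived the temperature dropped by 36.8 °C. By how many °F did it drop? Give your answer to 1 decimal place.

66.2 °F

Converting a difference, only the 9/5 scale factor applies: Δ°F = 36.8 × 1.8 = 66.2 °F.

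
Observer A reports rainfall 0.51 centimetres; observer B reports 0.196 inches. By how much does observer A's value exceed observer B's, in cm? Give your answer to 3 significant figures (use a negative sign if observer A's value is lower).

observer B: 0.196 in = 0.497840 cm.
Difference: 0.510000 − 0.497840 = 0.0122 cm.

0.0122 cm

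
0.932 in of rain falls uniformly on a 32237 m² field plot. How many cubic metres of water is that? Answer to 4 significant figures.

763.1 cubic metres

Depth: 0.932 in × 25.4 = 23.6728 mm.
1 mm over 1 m² is 1 L, so volume = 23.6728 × 32237 = 763140.05 L = 763.1 m³.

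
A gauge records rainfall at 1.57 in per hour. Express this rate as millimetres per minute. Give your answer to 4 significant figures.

1.57 in/hour × 25.4 mm/in × 0.0166667 hour/minute = 0.6646 mm/minute.

0.6646 mm/minute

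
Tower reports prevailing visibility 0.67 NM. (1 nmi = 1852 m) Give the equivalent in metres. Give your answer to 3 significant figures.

1 nmi = 1852 m, so 0.67 × 1852 = 1240 m.

1240 m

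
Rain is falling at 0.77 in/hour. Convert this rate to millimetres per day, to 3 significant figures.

469 mm/day

0.77 in/hour × 25.4 mm/in × 24 hour/day = 469 mm/day.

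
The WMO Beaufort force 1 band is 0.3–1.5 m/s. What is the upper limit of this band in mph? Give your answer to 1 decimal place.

0.3–1.5 m/s × 2.237 = 0.7–3.4 mph.

3.4 mph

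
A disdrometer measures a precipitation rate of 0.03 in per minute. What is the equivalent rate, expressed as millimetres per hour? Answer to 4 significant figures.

45.72 mm/hour

0.03 in/minute × 25.4 mm/in × 60 minute/hour = 45.72 mm/hour.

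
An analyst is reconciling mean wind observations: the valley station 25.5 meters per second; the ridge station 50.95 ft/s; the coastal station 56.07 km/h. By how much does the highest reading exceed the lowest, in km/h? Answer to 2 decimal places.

35.89 km/h

the valley station: 25.5 m/s = 91.8000 km/h.
the ridge station: 50.95 ft/s = 55.9064 km/h.
Spread: 91.8000 − 55.9064 = 35.89 km/h.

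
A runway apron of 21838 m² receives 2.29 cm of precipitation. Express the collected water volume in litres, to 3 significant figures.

Depth: 2.29 cm × 10 = 22.9 mm.
1 mm over 1 m² is 1 L, so volume = 22.9 × 21838 = 500090.2 L ≈ 500000 L.

500000 litres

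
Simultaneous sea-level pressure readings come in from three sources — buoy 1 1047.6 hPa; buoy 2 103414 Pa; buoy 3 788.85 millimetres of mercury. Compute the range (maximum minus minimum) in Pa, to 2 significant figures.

buoy 1: 1047.6 hPa = 104760.00 Pa.
buoy 3: 788.85 mmHg = 105171.37 Pa.
Spread: 105171.37 − 103414.00 = 1800 Pa.

1800 Pa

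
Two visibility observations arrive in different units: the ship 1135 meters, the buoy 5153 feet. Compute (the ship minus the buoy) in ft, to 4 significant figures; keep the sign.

the ship: 1135 m = 3723.75 ft.
Difference: 3723.75 − 5153.00 = -1429 ft.

-1429 ft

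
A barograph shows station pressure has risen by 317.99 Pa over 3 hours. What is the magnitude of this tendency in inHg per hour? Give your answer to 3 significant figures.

317.99 Pa / 3 h × 0.0002953 inHg/Pa = 0.0313 inHg/h.

0.0313 inHg per hour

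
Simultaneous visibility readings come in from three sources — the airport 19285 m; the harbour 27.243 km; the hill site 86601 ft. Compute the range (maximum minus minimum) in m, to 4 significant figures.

the harbour: 27.243 km = 27243.00 m.
the hill site: 86601 ft = 26395.98 m.
Spread: 27243.00 − 19285.00 = 7958 m.

7958 m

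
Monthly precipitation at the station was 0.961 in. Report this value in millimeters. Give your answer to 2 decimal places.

1 in = 25.4 mm, so 0.961 × 25.4 = 24.41 mm.

24.41 mm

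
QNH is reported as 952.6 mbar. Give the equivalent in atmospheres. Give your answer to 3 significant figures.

0.940 atm

1 mb = 0.000986923 atm, so 952.6 × 0.000986923 = 0.940 atm.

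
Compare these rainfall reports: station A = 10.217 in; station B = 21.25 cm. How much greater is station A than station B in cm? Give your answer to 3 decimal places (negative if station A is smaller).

station A: 10.217 in = 25.95118 cm.
Difference: 25.95118 − 21.25000 = 4.701 cm.

4.701 cm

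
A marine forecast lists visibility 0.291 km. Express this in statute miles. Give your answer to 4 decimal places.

1 km = 0.621371 SM, so 0.291 × 0.621371 = 0.1808 SM.

0.1808 SM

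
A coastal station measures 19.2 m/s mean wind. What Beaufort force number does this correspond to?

Beaufort force 8

19.2 m/s lies in the Beaufort 8 band (gale, 17.2–20.7 m/s).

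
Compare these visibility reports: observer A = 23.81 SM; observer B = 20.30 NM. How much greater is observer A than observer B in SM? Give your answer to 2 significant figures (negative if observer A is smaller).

observer B: 20.30 nmi = 23.3608 SM.
Difference: 23.8100 − 23.3608 = 0.45 SM.

0.45 SM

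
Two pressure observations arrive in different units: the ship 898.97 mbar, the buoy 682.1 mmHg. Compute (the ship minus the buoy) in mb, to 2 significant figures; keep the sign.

-10 mb

the buoy: 682.1 mmHg = 909.39 mb.
Difference: 898.97 − 909.39 = -10 mb.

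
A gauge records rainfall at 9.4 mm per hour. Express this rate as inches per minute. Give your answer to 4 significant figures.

0.006168 in/minute

9.4 mm/hour × 0.0393701 in/mm × 0.0166667 hour/minute = 0.006168 in/minute.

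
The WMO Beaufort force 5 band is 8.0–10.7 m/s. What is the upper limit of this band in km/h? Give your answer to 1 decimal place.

38.5 km/h

8.0–10.7 m/s × 3.6 = 28.8–38.5 km/h.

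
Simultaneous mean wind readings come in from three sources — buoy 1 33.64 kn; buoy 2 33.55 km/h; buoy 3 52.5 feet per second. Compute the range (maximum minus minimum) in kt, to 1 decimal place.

15.5 kt

buoy 2: 33.55 km/h = 18.116 kt.
buoy 3: 52.5 ft/s = 31.105 kt.
Spread: 33.640 − 18.116 = 15.5 kt.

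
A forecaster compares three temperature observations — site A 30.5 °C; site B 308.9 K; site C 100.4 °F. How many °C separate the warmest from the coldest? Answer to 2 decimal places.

site B: 308.9 K = 35.750 °C.
site C: 100.4 °F = 38.000 °C.
Spread: 38.000 − 30.500 = 7.500 °C.

7.50 °C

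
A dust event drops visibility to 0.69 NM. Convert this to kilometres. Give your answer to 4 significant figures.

1.278 km

1 nmi = 1.852 km, so 0.69 × 1.852 = 1.278 km.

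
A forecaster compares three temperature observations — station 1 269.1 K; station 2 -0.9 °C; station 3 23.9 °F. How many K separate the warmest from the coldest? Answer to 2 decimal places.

3.60 K

station 1: 269.1 K = -4.050 °C.
station 3: 23.9 °F = -4.500 °C.
Spread: (-0.900) − (-4.500) = 3.600 °C.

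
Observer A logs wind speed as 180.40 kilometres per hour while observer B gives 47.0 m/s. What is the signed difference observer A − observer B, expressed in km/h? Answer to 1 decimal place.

11.2 km/h

observer B: 47.0 m/s = 169.200 km/h.
Difference: 180.400 − 169.200 = 11.2 km/h.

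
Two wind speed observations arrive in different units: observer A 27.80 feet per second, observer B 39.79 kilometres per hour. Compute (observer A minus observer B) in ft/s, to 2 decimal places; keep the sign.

observer B: 39.79 km/h = 36.2624 ft/s.
Difference: 27.8000 − 36.2624 = -8.46 ft/s.

-8.46 ft/s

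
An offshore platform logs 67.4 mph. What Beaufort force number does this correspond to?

67.4 mph = 30.1 m/s, which is Beaufort 11 (violent storm, 28.5–32.6 m/s).

Beaufort force 11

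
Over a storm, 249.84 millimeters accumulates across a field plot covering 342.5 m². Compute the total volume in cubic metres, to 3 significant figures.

85.6 cubic metres

1 mm over 1 m² is 1 L, so volume = 249.84 × 342.5 = 85570.2 L = 85.6 m³.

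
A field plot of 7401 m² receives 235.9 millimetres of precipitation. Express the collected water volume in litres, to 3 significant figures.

1750000 litres

1 mm over 1 m² is 1 L, so volume = 235.9 × 7401 = 1745895.9 L ≈ 1750000 L.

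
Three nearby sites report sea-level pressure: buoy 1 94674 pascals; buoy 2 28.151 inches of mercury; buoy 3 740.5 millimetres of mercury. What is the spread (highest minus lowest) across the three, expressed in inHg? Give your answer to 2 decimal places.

1.20 inHg

buoy 1: 94674 Pa = 27.9572 inHg.
buoy 3: 740.5 mmHg = 29.1535 inHg.
Spread: 29.1535 − 27.9572 = 1.20 inHg.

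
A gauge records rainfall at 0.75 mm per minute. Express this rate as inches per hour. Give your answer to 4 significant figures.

1.772 in/hour

0.75 mm/minute × 0.0393701 in/mm × 60 minute/hour = 1.772 in/hour.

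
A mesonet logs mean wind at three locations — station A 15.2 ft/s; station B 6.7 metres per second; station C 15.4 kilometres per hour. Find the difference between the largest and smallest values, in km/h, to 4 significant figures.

8.720 km/h

station A: 15.2 ft/s = 16.67866 km/h.
station B: 6.7 m/s = 24.12000 km/h.
Spread: 24.12000 − 15.40000 = 8.720 km/h.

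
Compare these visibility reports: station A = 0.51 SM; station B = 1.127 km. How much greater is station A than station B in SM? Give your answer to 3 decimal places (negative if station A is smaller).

station B: 1.127 km = 0.70029 SM.
Difference: 0.51000 − 0.70029 = -0.190 SM.

-0.190 SM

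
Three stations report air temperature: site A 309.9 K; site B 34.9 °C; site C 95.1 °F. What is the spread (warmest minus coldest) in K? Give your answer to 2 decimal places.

1.85 K

site A: 309.9 K = 36.750 °C.
site C: 95.1 °F = 35.056 °C.
Spread: 36.750 − 34.900 = 1.850 °C.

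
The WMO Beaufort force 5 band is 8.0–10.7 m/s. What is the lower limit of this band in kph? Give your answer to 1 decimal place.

8.0–10.7 m/s × 3.6 = 28.8–38.5 km/h.

28.8 km/h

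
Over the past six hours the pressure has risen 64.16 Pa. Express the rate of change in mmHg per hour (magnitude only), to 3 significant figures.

0.0802 mmHg per hour

64.16 Pa / 6 h × 0.00750062 mmHg/Pa = 0.0802 mmHg/h.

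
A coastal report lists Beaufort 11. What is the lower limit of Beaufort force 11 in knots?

Beaufort 11 (violent storm) spans 56–63 knots.

56 kt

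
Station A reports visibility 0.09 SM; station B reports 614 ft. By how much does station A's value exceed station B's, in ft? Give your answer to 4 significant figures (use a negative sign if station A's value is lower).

station A: 0.09 SM = 475.200 ft.
Difference: 475.200 − 614.000 = -138.8 ft.

-138.8 ft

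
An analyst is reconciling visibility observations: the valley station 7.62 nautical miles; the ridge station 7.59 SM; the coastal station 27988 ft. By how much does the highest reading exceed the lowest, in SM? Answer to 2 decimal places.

the valley station: 7.62 nmi = 8.7689 SM.
the coastal station: 27988 ft = 5.3008 SM.
Spread: 8.7689 − 5.3008 = 3.47 SM.

3.47 SM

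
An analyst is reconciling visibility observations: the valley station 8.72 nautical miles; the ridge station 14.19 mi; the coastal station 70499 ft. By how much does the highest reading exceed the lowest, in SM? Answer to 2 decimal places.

the valley station: 8.72 nmi = 10.0348 SM.
the coastal station: 70499 ft = 13.3521 SM.
Spread: 14.1900 − 10.0348 = 4.16 SM.

4.16 SM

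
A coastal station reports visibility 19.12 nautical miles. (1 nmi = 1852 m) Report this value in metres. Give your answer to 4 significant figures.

35410 m

1 nmi = 1852 m, so 19.12 × 1852 = 35410 m.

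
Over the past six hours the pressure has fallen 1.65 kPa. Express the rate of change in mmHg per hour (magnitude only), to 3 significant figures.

2.06 mmHg per hour

1.65 kPa / 6 h × 7.50062 mmHg/kPa = 2.06 mmHg/h.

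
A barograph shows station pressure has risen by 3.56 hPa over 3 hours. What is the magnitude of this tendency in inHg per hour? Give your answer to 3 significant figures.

0.0350 inHg per hour

3.56 hPa / 3 h × 0.02953 inHg/hPa = 0.0350 inHg/h.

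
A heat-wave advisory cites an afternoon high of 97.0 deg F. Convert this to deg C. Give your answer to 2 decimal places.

36.11 °C

°C = (°F − 32) × 5/9 = (97.0 − 32) / 1.8 = 36.11 °C.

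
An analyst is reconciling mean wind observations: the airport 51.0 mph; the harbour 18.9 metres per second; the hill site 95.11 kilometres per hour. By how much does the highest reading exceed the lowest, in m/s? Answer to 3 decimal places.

the airport: 51.0 mph = 22.79904 m/s.
the hill site: 95.11 km/h = 26.41944 m/s.
Spread: 26.41944 − 18.90000 = 7.519 m/s.

7.519 m/s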